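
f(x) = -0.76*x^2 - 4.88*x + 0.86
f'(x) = -1.52*x - 4.88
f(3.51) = -25.63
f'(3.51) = -10.22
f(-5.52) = 4.64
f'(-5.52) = 3.51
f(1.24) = -6.36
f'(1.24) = -6.76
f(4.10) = -31.92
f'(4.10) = -11.11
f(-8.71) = -14.29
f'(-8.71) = 8.36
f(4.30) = -34.18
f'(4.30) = -11.42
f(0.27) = -0.51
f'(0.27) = -5.29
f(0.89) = -4.09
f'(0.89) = -6.23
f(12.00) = -167.14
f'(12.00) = -23.12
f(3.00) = -20.62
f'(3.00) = -9.44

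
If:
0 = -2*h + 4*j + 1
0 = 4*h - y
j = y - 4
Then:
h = 15/14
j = 2/7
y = 30/7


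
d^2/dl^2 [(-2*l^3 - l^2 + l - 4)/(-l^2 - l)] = 8*(3*l^2 + 3*l + 1)/(l^3*(l^3 + 3*l^2 + 3*l + 1))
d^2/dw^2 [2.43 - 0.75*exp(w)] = -0.75*exp(w)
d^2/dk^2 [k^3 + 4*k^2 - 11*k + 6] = 6*k + 8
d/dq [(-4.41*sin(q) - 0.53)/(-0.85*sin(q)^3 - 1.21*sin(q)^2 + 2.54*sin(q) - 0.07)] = (-7.497*sin(q)^3 - 6.6876*sin(q)^2 - 1.2826*sin(q) + 1.6549)*cos(q)/(0.7225*sin(q)^6 + 2.057*sin(q)^5 - 2.8539*sin(q)^4 - 6.0278*sin(q)^3 + 6.621*sin(q)^2 - 0.3556*sin(q) + 0.0049)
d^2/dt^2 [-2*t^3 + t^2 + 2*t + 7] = 2 - 12*t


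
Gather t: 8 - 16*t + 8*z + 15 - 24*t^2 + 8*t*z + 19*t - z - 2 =-24*t^2 + t*(8*z + 3) + 7*z + 21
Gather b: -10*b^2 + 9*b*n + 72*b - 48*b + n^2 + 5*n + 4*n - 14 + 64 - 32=-10*b^2 + b*(9*n + 24) + n^2 + 9*n + 18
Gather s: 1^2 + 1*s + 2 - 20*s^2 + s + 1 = -20*s^2 + 2*s + 4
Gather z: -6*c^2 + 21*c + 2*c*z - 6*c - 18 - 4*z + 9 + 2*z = -6*c^2 + 15*c + z*(2*c - 2) - 9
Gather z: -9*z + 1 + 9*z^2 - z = 9*z^2 - 10*z + 1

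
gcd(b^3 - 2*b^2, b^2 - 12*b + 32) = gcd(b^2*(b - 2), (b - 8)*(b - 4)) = 1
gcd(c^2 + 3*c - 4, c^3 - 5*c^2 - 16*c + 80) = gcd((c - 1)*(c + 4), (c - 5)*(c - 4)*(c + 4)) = c + 4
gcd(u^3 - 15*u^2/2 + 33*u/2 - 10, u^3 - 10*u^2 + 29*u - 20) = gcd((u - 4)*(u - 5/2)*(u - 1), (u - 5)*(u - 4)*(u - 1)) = u^2 - 5*u + 4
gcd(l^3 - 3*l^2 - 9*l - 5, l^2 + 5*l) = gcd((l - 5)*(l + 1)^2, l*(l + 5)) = 1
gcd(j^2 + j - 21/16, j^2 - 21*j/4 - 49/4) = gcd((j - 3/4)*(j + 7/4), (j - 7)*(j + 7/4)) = j + 7/4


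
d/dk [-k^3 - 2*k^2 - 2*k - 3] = -3*k^2 - 4*k - 2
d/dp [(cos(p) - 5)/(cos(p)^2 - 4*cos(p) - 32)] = (cos(p)^2 - 10*cos(p) + 52)*sin(p)/(sin(p)^2 + 4*cos(p) + 31)^2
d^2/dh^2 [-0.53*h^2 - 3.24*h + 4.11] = -1.06000000000000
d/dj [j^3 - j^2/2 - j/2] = 3*j^2 - j - 1/2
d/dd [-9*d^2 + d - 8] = 1 - 18*d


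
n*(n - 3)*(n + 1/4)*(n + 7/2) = n^4 + 3*n^3/4 - 83*n^2/8 - 21*n/8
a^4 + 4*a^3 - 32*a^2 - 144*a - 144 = (a - 6)*(a + 2)^2*(a + 6)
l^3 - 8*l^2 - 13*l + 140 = (l - 7)*(l - 5)*(l + 4)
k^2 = k^2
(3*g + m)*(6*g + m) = 18*g^2 + 9*g*m + m^2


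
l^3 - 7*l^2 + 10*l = l*(l - 5)*(l - 2)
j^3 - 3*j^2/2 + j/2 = j*(j - 1)*(j - 1/2)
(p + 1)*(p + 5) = p^2 + 6*p + 5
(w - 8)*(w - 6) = w^2 - 14*w + 48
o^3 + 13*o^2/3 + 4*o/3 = o*(o + 1/3)*(o + 4)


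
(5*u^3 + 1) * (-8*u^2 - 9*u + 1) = -40*u^5 - 45*u^4 + 5*u^3 - 8*u^2 - 9*u + 1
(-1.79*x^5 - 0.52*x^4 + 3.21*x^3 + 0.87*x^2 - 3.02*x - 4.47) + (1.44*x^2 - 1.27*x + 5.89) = -1.79*x^5 - 0.52*x^4 + 3.21*x^3 + 2.31*x^2 - 4.29*x + 1.42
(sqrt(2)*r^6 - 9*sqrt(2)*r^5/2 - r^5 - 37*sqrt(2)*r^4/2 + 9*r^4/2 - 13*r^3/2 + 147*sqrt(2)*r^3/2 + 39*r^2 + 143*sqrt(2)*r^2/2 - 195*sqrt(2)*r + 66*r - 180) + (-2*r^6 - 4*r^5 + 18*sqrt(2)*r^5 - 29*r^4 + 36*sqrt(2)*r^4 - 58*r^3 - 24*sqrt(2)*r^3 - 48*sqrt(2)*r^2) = -2*r^6 + sqrt(2)*r^6 - 5*r^5 + 27*sqrt(2)*r^5/2 - 49*r^4/2 + 35*sqrt(2)*r^4/2 - 129*r^3/2 + 99*sqrt(2)*r^3/2 + 47*sqrt(2)*r^2/2 + 39*r^2 - 195*sqrt(2)*r + 66*r - 180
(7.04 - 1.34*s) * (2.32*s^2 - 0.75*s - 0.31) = -3.1088*s^3 + 17.3378*s^2 - 4.8646*s - 2.1824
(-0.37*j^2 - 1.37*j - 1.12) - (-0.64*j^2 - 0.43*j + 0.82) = 0.27*j^2 - 0.94*j - 1.94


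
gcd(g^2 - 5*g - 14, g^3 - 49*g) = g - 7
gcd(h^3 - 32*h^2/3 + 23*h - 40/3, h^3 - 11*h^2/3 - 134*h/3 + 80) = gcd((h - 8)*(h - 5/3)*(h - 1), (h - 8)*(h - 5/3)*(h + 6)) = h^2 - 29*h/3 + 40/3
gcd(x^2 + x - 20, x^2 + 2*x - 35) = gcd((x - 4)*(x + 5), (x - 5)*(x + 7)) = 1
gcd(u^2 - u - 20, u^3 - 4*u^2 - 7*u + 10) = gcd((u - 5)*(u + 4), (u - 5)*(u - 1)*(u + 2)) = u - 5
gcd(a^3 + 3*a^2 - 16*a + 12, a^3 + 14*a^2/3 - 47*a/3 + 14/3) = a - 2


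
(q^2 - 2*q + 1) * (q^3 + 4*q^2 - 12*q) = q^5 + 2*q^4 - 19*q^3 + 28*q^2 - 12*q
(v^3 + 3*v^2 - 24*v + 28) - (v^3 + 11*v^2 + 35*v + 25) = -8*v^2 - 59*v + 3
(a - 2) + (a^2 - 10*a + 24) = a^2 - 9*a + 22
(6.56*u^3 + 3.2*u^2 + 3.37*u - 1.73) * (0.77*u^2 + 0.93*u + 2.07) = 5.0512*u^5 + 8.5648*u^4 + 19.1501*u^3 + 8.426*u^2 + 5.367*u - 3.5811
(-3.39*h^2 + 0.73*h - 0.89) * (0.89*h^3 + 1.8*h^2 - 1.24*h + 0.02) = -3.0171*h^5 - 5.4523*h^4 + 4.7255*h^3 - 2.575*h^2 + 1.1182*h - 0.0178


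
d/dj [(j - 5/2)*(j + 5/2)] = 2*j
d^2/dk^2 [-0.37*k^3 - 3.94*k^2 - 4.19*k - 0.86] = -2.22*k - 7.88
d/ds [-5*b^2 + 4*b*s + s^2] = 4*b + 2*s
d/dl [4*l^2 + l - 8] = 8*l + 1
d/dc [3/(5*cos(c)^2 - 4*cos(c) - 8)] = 6*(5*cos(c) - 2)*sin(c)/(-5*cos(c)^2 + 4*cos(c) + 8)^2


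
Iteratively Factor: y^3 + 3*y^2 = (y)*(y^2 + 3*y) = y^2*(y + 3)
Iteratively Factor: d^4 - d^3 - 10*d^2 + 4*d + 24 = (d + 2)*(d^3 - 3*d^2 - 4*d + 12) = (d - 3)*(d + 2)*(d^2 - 4) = (d - 3)*(d + 2)^2*(d - 2)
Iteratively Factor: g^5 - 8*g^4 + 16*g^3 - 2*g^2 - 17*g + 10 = (g - 2)*(g^4 - 6*g^3 + 4*g^2 + 6*g - 5) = (g - 5)*(g - 2)*(g^3 - g^2 - g + 1) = (g - 5)*(g - 2)*(g - 1)*(g^2 - 1) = (g - 5)*(g - 2)*(g - 1)^2*(g + 1)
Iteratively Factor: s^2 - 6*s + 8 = (s - 2)*(s - 4)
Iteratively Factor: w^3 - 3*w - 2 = (w + 1)*(w^2 - w - 2) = (w + 1)^2*(w - 2)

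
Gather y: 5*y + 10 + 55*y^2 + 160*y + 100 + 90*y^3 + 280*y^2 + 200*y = 90*y^3 + 335*y^2 + 365*y + 110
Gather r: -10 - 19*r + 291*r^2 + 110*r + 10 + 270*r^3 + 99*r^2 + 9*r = 270*r^3 + 390*r^2 + 100*r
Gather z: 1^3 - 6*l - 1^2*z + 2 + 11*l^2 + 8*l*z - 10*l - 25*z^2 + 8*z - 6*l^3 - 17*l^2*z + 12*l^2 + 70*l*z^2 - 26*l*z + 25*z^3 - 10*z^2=-6*l^3 + 23*l^2 - 16*l + 25*z^3 + z^2*(70*l - 35) + z*(-17*l^2 - 18*l + 7) + 3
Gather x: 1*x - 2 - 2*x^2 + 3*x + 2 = -2*x^2 + 4*x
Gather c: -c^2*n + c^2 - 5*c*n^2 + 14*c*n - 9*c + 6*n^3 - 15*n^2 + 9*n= c^2*(1 - n) + c*(-5*n^2 + 14*n - 9) + 6*n^3 - 15*n^2 + 9*n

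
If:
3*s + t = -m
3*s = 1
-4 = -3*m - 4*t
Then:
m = -8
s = 1/3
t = 7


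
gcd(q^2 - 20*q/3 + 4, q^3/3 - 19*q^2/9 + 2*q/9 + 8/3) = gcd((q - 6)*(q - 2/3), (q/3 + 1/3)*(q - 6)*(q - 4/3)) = q - 6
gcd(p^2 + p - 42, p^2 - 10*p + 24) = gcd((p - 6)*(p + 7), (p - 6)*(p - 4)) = p - 6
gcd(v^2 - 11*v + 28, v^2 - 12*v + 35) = v - 7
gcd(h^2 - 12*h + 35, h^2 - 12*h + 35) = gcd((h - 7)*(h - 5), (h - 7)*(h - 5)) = h^2 - 12*h + 35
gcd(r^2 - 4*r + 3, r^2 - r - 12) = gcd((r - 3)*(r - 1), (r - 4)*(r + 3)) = 1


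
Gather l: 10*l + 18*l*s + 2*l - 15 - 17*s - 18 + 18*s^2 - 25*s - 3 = l*(18*s + 12) + 18*s^2 - 42*s - 36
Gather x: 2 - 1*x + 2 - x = 4 - 2*x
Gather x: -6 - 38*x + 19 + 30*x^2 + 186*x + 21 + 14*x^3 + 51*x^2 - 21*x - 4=14*x^3 + 81*x^2 + 127*x + 30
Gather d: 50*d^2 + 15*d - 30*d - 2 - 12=50*d^2 - 15*d - 14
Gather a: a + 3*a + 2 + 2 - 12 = 4*a - 8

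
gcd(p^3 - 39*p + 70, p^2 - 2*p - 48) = 1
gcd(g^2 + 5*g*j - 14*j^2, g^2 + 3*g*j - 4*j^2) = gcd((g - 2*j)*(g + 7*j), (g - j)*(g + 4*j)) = 1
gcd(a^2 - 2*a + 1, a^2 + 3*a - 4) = a - 1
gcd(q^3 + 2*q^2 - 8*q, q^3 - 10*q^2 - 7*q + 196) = q + 4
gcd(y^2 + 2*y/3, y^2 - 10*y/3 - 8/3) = y + 2/3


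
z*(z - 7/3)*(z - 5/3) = z^3 - 4*z^2 + 35*z/9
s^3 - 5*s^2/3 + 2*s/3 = s*(s - 1)*(s - 2/3)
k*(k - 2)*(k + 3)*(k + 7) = k^4 + 8*k^3 + k^2 - 42*k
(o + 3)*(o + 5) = o^2 + 8*o + 15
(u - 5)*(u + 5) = u^2 - 25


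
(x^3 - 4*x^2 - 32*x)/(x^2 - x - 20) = x*(x - 8)/(x - 5)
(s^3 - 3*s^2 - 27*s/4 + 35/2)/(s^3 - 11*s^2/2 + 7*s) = (s + 5/2)/s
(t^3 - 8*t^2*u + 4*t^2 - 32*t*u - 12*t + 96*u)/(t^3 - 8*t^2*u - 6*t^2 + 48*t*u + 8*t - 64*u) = (t + 6)/(t - 4)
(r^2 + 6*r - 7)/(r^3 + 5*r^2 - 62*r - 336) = (r - 1)/(r^2 - 2*r - 48)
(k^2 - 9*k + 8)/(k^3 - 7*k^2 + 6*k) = (k - 8)/(k*(k - 6))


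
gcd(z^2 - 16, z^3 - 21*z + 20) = z - 4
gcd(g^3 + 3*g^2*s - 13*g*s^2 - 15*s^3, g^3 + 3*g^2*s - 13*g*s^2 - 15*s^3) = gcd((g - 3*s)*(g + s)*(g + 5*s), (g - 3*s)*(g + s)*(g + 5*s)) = -g^3 - 3*g^2*s + 13*g*s^2 + 15*s^3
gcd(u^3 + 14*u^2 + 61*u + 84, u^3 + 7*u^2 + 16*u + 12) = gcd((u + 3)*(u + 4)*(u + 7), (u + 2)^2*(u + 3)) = u + 3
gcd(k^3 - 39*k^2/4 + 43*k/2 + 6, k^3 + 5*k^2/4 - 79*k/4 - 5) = k^2 - 15*k/4 - 1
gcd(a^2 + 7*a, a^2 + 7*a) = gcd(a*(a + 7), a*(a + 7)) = a^2 + 7*a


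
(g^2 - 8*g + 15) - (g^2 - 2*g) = 15 - 6*g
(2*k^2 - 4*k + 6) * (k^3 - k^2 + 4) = 2*k^5 - 6*k^4 + 10*k^3 + 2*k^2 - 16*k + 24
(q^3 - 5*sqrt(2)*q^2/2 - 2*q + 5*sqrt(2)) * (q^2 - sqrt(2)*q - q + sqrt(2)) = q^5 - 7*sqrt(2)*q^4/2 - q^4 + 3*q^3 + 7*sqrt(2)*q^3/2 - 3*q^2 + 7*sqrt(2)*q^2 - 10*q - 7*sqrt(2)*q + 10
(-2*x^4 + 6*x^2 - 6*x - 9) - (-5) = -2*x^4 + 6*x^2 - 6*x - 4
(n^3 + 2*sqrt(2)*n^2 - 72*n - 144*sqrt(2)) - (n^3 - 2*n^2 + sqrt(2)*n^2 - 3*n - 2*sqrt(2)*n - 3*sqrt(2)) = sqrt(2)*n^2 + 2*n^2 - 69*n + 2*sqrt(2)*n - 141*sqrt(2)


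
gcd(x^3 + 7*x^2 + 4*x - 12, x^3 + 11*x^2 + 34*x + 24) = x + 6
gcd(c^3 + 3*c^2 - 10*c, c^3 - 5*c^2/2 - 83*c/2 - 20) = c + 5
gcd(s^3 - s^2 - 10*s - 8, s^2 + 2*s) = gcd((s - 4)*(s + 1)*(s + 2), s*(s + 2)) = s + 2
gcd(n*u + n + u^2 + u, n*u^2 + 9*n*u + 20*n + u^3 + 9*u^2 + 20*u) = n + u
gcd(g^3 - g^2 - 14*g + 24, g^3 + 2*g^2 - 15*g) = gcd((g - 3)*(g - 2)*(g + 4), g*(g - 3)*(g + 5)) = g - 3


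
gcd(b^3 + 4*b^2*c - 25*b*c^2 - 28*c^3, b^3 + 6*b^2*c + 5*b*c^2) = b + c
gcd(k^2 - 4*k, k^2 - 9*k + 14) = 1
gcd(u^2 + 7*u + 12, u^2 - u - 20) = u + 4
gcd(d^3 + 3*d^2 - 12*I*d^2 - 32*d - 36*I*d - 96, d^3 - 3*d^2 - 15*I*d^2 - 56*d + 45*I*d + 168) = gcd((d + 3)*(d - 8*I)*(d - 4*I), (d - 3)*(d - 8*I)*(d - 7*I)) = d - 8*I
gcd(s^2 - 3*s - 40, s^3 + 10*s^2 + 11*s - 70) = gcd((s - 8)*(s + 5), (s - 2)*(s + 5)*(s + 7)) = s + 5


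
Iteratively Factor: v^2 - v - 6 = (v - 3)*(v + 2)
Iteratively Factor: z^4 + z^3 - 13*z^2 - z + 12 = (z - 3)*(z^3 + 4*z^2 - z - 4) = (z - 3)*(z - 1)*(z^2 + 5*z + 4) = (z - 3)*(z - 1)*(z + 4)*(z + 1)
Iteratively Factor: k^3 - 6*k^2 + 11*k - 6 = (k - 2)*(k^2 - 4*k + 3) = (k - 3)*(k - 2)*(k - 1)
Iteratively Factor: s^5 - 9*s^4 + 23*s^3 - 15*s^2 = (s - 3)*(s^4 - 6*s^3 + 5*s^2) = s*(s - 3)*(s^3 - 6*s^2 + 5*s) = s*(s - 5)*(s - 3)*(s^2 - s) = s*(s - 5)*(s - 3)*(s - 1)*(s)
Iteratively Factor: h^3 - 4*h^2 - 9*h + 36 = (h + 3)*(h^2 - 7*h + 12) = (h - 3)*(h + 3)*(h - 4)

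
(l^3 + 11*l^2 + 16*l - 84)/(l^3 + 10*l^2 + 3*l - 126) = (l - 2)/(l - 3)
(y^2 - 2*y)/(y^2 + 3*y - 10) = y/(y + 5)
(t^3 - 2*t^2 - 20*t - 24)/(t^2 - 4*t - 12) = t + 2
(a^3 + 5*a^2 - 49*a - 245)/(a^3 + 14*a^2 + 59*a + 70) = (a - 7)/(a + 2)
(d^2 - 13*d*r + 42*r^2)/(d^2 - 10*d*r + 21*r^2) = (-d + 6*r)/(-d + 3*r)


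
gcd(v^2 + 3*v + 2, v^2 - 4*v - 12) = v + 2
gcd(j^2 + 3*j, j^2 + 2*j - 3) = j + 3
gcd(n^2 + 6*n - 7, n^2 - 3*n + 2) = n - 1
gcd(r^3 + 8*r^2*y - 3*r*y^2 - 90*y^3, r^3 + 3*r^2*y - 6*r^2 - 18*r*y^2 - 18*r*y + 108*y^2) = -r^2 - 3*r*y + 18*y^2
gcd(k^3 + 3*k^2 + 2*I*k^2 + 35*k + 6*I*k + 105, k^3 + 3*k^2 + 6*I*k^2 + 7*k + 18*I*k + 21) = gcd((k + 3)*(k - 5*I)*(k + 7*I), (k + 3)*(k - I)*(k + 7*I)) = k^2 + k*(3 + 7*I) + 21*I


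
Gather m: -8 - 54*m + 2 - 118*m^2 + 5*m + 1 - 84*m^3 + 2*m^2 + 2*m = -84*m^3 - 116*m^2 - 47*m - 5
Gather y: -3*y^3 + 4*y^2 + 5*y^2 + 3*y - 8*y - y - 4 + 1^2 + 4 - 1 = -3*y^3 + 9*y^2 - 6*y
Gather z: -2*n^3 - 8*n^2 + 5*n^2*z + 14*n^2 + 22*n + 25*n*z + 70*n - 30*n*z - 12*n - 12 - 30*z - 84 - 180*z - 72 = -2*n^3 + 6*n^2 + 80*n + z*(5*n^2 - 5*n - 210) - 168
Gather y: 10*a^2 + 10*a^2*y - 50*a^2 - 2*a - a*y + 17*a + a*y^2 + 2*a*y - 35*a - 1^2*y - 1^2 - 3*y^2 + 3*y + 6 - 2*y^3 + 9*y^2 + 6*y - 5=-40*a^2 - 20*a - 2*y^3 + y^2*(a + 6) + y*(10*a^2 + a + 8)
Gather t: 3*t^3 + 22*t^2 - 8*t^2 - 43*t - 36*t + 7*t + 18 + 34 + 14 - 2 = 3*t^3 + 14*t^2 - 72*t + 64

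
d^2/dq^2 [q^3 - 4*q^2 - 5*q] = 6*q - 8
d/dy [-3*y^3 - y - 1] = -9*y^2 - 1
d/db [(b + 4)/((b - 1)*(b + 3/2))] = 2*(-2*b^2 - 16*b - 7)/(4*b^4 + 4*b^3 - 11*b^2 - 6*b + 9)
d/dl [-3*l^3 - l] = -9*l^2 - 1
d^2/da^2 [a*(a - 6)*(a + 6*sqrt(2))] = 6*a - 12 + 12*sqrt(2)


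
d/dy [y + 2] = 1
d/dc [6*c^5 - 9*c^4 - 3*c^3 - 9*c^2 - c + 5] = 30*c^4 - 36*c^3 - 9*c^2 - 18*c - 1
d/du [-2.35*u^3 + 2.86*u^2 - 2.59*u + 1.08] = -7.05*u^2 + 5.72*u - 2.59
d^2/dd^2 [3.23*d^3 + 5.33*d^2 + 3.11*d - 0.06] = 19.38*d + 10.66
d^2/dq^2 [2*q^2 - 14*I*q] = 4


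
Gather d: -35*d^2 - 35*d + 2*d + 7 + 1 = -35*d^2 - 33*d + 8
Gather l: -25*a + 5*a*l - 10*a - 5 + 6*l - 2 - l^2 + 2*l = -35*a - l^2 + l*(5*a + 8) - 7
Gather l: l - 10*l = -9*l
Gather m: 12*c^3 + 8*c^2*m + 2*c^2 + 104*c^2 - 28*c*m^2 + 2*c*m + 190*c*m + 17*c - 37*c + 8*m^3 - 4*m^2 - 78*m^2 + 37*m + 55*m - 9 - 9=12*c^3 + 106*c^2 - 20*c + 8*m^3 + m^2*(-28*c - 82) + m*(8*c^2 + 192*c + 92) - 18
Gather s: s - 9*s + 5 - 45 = -8*s - 40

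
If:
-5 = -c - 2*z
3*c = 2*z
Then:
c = 5/4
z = 15/8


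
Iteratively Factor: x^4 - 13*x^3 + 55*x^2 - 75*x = (x - 5)*(x^3 - 8*x^2 + 15*x) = (x - 5)^2*(x^2 - 3*x) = x*(x - 5)^2*(x - 3)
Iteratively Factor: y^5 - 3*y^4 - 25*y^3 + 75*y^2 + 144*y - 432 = (y - 3)*(y^4 - 25*y^2 + 144) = (y - 3)*(y + 3)*(y^3 - 3*y^2 - 16*y + 48) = (y - 3)*(y + 3)*(y + 4)*(y^2 - 7*y + 12) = (y - 4)*(y - 3)*(y + 3)*(y + 4)*(y - 3)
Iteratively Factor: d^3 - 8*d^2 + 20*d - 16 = (d - 4)*(d^2 - 4*d + 4) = (d - 4)*(d - 2)*(d - 2)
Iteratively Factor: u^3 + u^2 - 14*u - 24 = (u - 4)*(u^2 + 5*u + 6) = (u - 4)*(u + 3)*(u + 2)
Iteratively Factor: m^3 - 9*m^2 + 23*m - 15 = (m - 5)*(m^2 - 4*m + 3) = (m - 5)*(m - 3)*(m - 1)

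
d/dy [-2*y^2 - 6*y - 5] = -4*y - 6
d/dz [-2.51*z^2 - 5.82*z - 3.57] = -5.02*z - 5.82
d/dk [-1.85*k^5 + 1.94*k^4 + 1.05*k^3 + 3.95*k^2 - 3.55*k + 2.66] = -9.25*k^4 + 7.76*k^3 + 3.15*k^2 + 7.9*k - 3.55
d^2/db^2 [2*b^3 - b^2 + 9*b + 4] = 12*b - 2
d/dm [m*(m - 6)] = 2*m - 6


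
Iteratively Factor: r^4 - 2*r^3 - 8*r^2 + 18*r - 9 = (r - 3)*(r^3 + r^2 - 5*r + 3) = (r - 3)*(r + 3)*(r^2 - 2*r + 1) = (r - 3)*(r - 1)*(r + 3)*(r - 1)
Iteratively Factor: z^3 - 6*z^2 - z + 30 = (z - 3)*(z^2 - 3*z - 10) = (z - 5)*(z - 3)*(z + 2)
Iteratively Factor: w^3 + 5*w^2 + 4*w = (w + 4)*(w^2 + w) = w*(w + 4)*(w + 1)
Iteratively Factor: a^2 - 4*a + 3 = (a - 3)*(a - 1)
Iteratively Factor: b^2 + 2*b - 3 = (b + 3)*(b - 1)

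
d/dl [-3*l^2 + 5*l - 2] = 5 - 6*l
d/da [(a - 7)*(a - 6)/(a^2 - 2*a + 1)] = (11*a - 71)/(a^3 - 3*a^2 + 3*a - 1)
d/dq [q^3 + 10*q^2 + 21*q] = 3*q^2 + 20*q + 21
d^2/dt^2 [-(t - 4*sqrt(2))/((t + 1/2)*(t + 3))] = 4*(-4*t^3 + 48*sqrt(2)*t^2 + 18*t + 168*sqrt(2)*t + 21 + 172*sqrt(2))/(8*t^6 + 84*t^5 + 330*t^4 + 595*t^3 + 495*t^2 + 189*t + 27)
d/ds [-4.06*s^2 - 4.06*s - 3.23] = -8.12*s - 4.06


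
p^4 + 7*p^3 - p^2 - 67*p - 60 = (p - 3)*(p + 1)*(p + 4)*(p + 5)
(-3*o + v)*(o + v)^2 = -3*o^3 - 5*o^2*v - o*v^2 + v^3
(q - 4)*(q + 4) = q^2 - 16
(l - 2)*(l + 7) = l^2 + 5*l - 14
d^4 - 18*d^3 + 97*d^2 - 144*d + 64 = (d - 8)^2*(d - 1)^2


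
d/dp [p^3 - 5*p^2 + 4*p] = 3*p^2 - 10*p + 4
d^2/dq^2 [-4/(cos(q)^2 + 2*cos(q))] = 2*(2*(1 - cos(2*q))^2 - 15*cos(q) + 6*cos(2*q) + 3*cos(3*q) - 18)/((cos(q) + 2)^3*cos(q)^3)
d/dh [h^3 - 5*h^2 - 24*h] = 3*h^2 - 10*h - 24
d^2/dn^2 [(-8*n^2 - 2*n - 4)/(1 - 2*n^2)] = 8*(2*n^3 + 24*n^2 + 3*n + 4)/(8*n^6 - 12*n^4 + 6*n^2 - 1)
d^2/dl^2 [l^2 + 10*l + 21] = 2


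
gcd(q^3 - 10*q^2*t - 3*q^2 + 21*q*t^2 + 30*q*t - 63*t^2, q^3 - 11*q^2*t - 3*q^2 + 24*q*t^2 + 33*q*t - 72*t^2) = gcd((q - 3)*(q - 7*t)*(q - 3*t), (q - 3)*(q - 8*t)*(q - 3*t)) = q^2 - 3*q*t - 3*q + 9*t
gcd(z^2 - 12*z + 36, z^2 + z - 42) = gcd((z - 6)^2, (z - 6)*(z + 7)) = z - 6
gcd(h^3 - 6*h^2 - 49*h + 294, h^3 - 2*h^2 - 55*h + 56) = h + 7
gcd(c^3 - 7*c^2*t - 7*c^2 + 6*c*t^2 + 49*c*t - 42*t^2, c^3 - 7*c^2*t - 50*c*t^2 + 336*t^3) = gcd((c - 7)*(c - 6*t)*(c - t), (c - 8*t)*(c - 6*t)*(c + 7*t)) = -c + 6*t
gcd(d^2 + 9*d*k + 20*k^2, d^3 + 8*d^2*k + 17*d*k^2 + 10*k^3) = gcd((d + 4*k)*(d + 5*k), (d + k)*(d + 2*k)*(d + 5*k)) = d + 5*k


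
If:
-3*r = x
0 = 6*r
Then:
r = 0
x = 0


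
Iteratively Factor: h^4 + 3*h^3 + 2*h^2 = (h + 2)*(h^3 + h^2) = (h + 1)*(h + 2)*(h^2) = h*(h + 1)*(h + 2)*(h)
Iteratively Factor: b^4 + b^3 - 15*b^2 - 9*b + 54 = (b + 3)*(b^3 - 2*b^2 - 9*b + 18) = (b + 3)^2*(b^2 - 5*b + 6) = (b - 2)*(b + 3)^2*(b - 3)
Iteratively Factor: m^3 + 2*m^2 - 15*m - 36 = (m + 3)*(m^2 - m - 12) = (m + 3)^2*(m - 4)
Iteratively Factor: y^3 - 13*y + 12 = (y + 4)*(y^2 - 4*y + 3) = (y - 3)*(y + 4)*(y - 1)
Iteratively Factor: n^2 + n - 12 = (n + 4)*(n - 3)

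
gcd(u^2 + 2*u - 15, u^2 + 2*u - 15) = u^2 + 2*u - 15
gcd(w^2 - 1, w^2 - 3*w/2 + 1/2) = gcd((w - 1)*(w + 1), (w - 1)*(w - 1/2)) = w - 1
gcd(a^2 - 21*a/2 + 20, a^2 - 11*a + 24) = a - 8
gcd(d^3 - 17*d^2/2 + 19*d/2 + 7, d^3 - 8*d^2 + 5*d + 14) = d^2 - 9*d + 14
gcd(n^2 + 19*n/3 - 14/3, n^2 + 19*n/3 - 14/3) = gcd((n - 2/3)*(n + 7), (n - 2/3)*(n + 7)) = n^2 + 19*n/3 - 14/3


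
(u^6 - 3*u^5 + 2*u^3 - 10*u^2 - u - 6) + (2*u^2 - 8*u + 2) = u^6 - 3*u^5 + 2*u^3 - 8*u^2 - 9*u - 4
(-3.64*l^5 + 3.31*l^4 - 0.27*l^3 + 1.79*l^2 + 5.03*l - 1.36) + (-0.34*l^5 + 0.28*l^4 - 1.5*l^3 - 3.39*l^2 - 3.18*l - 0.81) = -3.98*l^5 + 3.59*l^4 - 1.77*l^3 - 1.6*l^2 + 1.85*l - 2.17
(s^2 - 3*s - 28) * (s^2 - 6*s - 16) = s^4 - 9*s^3 - 26*s^2 + 216*s + 448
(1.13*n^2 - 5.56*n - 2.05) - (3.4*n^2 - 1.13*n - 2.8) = -2.27*n^2 - 4.43*n + 0.75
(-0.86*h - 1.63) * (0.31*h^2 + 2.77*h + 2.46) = -0.2666*h^3 - 2.8875*h^2 - 6.6307*h - 4.0098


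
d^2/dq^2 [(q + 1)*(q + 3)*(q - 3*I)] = 6*q + 8 - 6*I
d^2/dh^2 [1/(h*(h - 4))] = 2*(h^2 + h*(h - 4) + (h - 4)^2)/(h^3*(h - 4)^3)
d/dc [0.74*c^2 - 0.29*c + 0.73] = 1.48*c - 0.29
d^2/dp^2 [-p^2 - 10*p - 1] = -2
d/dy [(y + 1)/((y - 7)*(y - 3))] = (-y^2 - 2*y + 31)/(y^4 - 20*y^3 + 142*y^2 - 420*y + 441)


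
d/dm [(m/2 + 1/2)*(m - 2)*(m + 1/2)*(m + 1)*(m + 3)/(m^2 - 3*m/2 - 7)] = (12*m^6 + 4*m^5 - 209*m^4 - 374*m^3 + 247*m^2 + 724*m + 304)/(2*(4*m^4 - 12*m^3 - 47*m^2 + 84*m + 196))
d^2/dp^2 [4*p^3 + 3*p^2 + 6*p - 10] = 24*p + 6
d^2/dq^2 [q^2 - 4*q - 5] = 2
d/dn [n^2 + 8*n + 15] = 2*n + 8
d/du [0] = 0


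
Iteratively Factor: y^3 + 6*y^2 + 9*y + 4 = (y + 1)*(y^2 + 5*y + 4) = (y + 1)^2*(y + 4)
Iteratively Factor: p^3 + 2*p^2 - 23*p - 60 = (p + 4)*(p^2 - 2*p - 15) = (p - 5)*(p + 4)*(p + 3)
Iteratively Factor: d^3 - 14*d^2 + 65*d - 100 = (d - 4)*(d^2 - 10*d + 25) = (d - 5)*(d - 4)*(d - 5)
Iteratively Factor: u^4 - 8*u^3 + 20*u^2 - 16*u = (u - 4)*(u^3 - 4*u^2 + 4*u) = u*(u - 4)*(u^2 - 4*u + 4) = u*(u - 4)*(u - 2)*(u - 2)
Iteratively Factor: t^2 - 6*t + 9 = (t - 3)*(t - 3)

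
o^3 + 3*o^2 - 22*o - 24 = (o - 4)*(o + 1)*(o + 6)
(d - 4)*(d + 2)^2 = d^3 - 12*d - 16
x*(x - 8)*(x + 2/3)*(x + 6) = x^4 - 4*x^3/3 - 148*x^2/3 - 32*x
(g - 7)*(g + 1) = g^2 - 6*g - 7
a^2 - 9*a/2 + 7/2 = (a - 7/2)*(a - 1)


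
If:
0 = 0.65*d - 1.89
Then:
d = 2.91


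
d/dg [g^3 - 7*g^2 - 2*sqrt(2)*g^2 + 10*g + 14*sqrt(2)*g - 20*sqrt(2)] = 3*g^2 - 14*g - 4*sqrt(2)*g + 10 + 14*sqrt(2)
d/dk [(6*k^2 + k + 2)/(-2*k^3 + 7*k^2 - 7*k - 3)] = (12*k^4 + 4*k^3 - 37*k^2 - 64*k + 11)/(4*k^6 - 28*k^5 + 77*k^4 - 86*k^3 + 7*k^2 + 42*k + 9)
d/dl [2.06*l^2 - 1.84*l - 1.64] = 4.12*l - 1.84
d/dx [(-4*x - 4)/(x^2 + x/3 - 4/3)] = 12*(-3*x^2 - x + (x + 1)*(6*x + 1) + 4)/(3*x^2 + x - 4)^2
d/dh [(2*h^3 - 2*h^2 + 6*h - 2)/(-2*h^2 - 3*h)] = 2*(-2*h^4 - 6*h^3 + 9*h^2 - 4*h - 3)/(h^2*(4*h^2 + 12*h + 9))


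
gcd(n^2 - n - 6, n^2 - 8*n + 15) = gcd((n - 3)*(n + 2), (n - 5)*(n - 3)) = n - 3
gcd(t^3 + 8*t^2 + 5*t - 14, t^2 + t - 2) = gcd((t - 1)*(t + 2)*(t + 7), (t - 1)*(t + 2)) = t^2 + t - 2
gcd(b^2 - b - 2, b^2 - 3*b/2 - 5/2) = b + 1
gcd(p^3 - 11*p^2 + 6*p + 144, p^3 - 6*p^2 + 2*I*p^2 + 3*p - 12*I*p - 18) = p - 6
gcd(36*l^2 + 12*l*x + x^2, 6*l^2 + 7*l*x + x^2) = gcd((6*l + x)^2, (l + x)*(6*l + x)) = 6*l + x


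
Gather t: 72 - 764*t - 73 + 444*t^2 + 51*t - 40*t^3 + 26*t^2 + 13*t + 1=-40*t^3 + 470*t^2 - 700*t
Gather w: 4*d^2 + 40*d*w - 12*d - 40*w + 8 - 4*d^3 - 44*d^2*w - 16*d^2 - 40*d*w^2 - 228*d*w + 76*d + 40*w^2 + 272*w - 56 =-4*d^3 - 12*d^2 + 64*d + w^2*(40 - 40*d) + w*(-44*d^2 - 188*d + 232) - 48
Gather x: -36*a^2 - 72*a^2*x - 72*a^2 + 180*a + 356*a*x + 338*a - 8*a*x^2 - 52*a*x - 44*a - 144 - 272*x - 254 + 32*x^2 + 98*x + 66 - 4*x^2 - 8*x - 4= -108*a^2 + 474*a + x^2*(28 - 8*a) + x*(-72*a^2 + 304*a - 182) - 336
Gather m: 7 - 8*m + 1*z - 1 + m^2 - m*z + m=m^2 + m*(-z - 7) + z + 6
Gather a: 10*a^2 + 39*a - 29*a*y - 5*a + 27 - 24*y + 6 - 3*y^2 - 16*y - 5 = 10*a^2 + a*(34 - 29*y) - 3*y^2 - 40*y + 28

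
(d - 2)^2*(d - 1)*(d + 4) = d^4 - d^3 - 12*d^2 + 28*d - 16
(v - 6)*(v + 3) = v^2 - 3*v - 18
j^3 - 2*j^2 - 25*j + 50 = (j - 5)*(j - 2)*(j + 5)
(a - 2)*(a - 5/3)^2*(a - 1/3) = a^4 - 17*a^3/3 + 101*a^2/9 - 235*a/27 + 50/27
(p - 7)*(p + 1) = p^2 - 6*p - 7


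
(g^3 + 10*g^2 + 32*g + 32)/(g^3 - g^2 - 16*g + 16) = (g^2 + 6*g + 8)/(g^2 - 5*g + 4)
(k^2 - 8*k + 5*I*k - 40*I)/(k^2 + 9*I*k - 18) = (k^2 + k*(-8 + 5*I) - 40*I)/(k^2 + 9*I*k - 18)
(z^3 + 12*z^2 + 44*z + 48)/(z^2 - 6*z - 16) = (z^2 + 10*z + 24)/(z - 8)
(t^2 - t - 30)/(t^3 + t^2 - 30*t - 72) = (t + 5)/(t^2 + 7*t + 12)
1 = 1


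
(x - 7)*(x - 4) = x^2 - 11*x + 28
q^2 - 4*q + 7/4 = (q - 7/2)*(q - 1/2)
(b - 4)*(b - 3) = b^2 - 7*b + 12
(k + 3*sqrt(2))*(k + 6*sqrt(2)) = k^2 + 9*sqrt(2)*k + 36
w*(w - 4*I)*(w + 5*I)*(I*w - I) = I*w^4 - w^3 - I*w^3 + w^2 + 20*I*w^2 - 20*I*w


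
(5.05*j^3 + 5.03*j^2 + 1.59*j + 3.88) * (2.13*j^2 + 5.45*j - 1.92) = 10.7565*j^5 + 38.2364*j^4 + 21.1042*j^3 + 7.2723*j^2 + 18.0932*j - 7.4496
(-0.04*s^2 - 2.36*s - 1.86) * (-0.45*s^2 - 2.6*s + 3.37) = 0.018*s^4 + 1.166*s^3 + 6.8382*s^2 - 3.1172*s - 6.2682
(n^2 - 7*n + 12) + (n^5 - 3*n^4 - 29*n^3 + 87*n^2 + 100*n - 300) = n^5 - 3*n^4 - 29*n^3 + 88*n^2 + 93*n - 288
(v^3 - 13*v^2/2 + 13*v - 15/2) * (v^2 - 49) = v^5 - 13*v^4/2 - 36*v^3 + 311*v^2 - 637*v + 735/2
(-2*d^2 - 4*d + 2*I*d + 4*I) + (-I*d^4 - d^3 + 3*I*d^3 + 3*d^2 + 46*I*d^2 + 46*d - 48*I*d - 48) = -I*d^4 - d^3 + 3*I*d^3 + d^2 + 46*I*d^2 + 42*d - 46*I*d - 48 + 4*I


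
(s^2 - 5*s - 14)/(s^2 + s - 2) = (s - 7)/(s - 1)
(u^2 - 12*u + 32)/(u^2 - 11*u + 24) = (u - 4)/(u - 3)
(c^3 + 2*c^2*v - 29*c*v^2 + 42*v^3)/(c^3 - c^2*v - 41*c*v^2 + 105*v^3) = (-c + 2*v)/(-c + 5*v)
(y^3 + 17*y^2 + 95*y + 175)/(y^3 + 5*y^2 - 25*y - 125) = (y + 7)/(y - 5)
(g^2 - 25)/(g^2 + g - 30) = (g + 5)/(g + 6)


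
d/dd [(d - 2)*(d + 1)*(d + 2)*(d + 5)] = 4*d^3 + 18*d^2 + 2*d - 24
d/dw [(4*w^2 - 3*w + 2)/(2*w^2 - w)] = 2*(w^2 - 4*w + 1)/(w^2*(4*w^2 - 4*w + 1))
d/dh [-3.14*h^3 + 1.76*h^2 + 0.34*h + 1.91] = -9.42*h^2 + 3.52*h + 0.34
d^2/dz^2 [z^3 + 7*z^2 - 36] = 6*z + 14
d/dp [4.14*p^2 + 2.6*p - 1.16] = 8.28*p + 2.6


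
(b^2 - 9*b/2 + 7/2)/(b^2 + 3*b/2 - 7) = (2*b^2 - 9*b + 7)/(2*b^2 + 3*b - 14)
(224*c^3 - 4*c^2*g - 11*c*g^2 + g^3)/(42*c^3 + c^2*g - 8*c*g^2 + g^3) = (32*c^2 + 4*c*g - g^2)/(6*c^2 + c*g - g^2)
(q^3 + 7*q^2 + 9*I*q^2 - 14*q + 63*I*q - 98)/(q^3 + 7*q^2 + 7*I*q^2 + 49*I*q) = (q + 2*I)/q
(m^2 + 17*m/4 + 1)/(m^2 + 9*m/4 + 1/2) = (m + 4)/(m + 2)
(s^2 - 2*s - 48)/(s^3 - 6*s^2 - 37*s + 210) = (s - 8)/(s^2 - 12*s + 35)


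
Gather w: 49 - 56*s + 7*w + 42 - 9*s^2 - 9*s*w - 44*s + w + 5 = -9*s^2 - 100*s + w*(8 - 9*s) + 96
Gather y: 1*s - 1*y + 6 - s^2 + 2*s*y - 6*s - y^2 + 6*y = -s^2 - 5*s - y^2 + y*(2*s + 5) + 6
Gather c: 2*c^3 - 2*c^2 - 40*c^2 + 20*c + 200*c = 2*c^3 - 42*c^2 + 220*c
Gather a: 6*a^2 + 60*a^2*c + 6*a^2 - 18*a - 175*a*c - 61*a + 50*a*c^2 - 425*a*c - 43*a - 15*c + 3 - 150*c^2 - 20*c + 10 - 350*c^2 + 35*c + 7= a^2*(60*c + 12) + a*(50*c^2 - 600*c - 122) - 500*c^2 + 20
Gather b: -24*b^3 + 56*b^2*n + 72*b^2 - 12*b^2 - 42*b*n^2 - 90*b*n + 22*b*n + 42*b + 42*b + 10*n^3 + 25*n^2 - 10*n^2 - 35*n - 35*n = -24*b^3 + b^2*(56*n + 60) + b*(-42*n^2 - 68*n + 84) + 10*n^3 + 15*n^2 - 70*n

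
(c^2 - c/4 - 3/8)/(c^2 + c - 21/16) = 2*(2*c + 1)/(4*c + 7)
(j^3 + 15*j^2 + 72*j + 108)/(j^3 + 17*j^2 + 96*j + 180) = (j + 3)/(j + 5)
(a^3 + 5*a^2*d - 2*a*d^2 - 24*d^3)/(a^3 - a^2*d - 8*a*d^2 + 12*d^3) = (a + 4*d)/(a - 2*d)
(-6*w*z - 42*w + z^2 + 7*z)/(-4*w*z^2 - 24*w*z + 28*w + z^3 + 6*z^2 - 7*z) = (-6*w + z)/(-4*w*z + 4*w + z^2 - z)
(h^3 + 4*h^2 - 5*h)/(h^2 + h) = (h^2 + 4*h - 5)/(h + 1)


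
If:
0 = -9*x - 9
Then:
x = -1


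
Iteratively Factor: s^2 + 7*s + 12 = (s + 4)*(s + 3)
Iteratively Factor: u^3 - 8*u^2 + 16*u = (u - 4)*(u^2 - 4*u) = (u - 4)^2*(u)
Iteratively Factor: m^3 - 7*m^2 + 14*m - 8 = (m - 4)*(m^2 - 3*m + 2) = (m - 4)*(m - 1)*(m - 2)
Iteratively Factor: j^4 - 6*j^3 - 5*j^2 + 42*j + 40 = (j + 2)*(j^3 - 8*j^2 + 11*j + 20) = (j + 1)*(j + 2)*(j^2 - 9*j + 20) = (j - 4)*(j + 1)*(j + 2)*(j - 5)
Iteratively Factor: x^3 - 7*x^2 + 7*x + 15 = (x - 3)*(x^2 - 4*x - 5) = (x - 5)*(x - 3)*(x + 1)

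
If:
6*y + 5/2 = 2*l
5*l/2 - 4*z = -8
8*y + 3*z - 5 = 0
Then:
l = 56/109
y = -107/436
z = 253/109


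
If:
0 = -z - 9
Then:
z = -9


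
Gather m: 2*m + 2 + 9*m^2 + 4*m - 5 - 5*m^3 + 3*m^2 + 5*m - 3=-5*m^3 + 12*m^2 + 11*m - 6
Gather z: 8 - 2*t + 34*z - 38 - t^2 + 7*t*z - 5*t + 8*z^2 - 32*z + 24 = -t^2 - 7*t + 8*z^2 + z*(7*t + 2) - 6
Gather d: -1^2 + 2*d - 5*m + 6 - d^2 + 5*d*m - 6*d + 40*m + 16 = -d^2 + d*(5*m - 4) + 35*m + 21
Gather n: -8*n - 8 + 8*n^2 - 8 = 8*n^2 - 8*n - 16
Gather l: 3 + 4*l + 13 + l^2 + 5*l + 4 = l^2 + 9*l + 20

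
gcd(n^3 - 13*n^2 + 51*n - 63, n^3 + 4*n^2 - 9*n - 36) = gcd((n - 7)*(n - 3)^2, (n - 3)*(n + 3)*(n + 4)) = n - 3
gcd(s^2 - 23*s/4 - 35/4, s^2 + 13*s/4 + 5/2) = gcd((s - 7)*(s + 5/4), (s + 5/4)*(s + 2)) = s + 5/4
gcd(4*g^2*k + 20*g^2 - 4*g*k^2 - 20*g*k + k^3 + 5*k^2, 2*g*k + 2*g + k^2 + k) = 1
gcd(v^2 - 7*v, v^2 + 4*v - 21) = 1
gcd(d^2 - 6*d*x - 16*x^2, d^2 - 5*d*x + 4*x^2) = 1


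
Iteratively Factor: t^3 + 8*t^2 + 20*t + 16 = (t + 2)*(t^2 + 6*t + 8) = (t + 2)^2*(t + 4)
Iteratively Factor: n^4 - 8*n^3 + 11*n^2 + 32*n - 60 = (n - 5)*(n^3 - 3*n^2 - 4*n + 12) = (n - 5)*(n - 2)*(n^2 - n - 6) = (n - 5)*(n - 2)*(n + 2)*(n - 3)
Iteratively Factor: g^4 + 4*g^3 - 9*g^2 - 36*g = (g + 4)*(g^3 - 9*g) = (g + 3)*(g + 4)*(g^2 - 3*g) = (g - 3)*(g + 3)*(g + 4)*(g)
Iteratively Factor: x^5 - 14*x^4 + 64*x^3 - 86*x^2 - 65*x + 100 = (x + 1)*(x^4 - 15*x^3 + 79*x^2 - 165*x + 100) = (x - 4)*(x + 1)*(x^3 - 11*x^2 + 35*x - 25) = (x - 5)*(x - 4)*(x + 1)*(x^2 - 6*x + 5) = (x - 5)^2*(x - 4)*(x + 1)*(x - 1)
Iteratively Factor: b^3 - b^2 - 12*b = (b)*(b^2 - b - 12) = b*(b + 3)*(b - 4)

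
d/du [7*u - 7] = 7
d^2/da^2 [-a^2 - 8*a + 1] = -2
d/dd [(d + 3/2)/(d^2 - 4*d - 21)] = (d^2 - 4*d - (d - 2)*(2*d + 3) - 21)/(-d^2 + 4*d + 21)^2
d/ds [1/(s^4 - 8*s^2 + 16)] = 4*s*(4 - s^2)/(s^4 - 8*s^2 + 16)^2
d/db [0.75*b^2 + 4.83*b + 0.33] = 1.5*b + 4.83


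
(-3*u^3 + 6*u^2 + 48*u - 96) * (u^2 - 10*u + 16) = -3*u^5 + 36*u^4 - 60*u^3 - 480*u^2 + 1728*u - 1536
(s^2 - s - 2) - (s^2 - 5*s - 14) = 4*s + 12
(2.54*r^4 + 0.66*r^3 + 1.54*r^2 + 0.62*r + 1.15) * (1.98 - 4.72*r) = -11.9888*r^5 + 1.914*r^4 - 5.962*r^3 + 0.1228*r^2 - 4.2004*r + 2.277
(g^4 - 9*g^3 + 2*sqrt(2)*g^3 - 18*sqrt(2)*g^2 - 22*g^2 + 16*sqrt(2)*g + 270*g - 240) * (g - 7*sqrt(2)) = g^5 - 9*g^4 - 5*sqrt(2)*g^4 - 50*g^3 + 45*sqrt(2)*g^3 + 170*sqrt(2)*g^2 + 522*g^2 - 1890*sqrt(2)*g - 464*g + 1680*sqrt(2)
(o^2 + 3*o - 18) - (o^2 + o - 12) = 2*o - 6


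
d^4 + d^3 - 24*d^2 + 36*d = d*(d - 3)*(d - 2)*(d + 6)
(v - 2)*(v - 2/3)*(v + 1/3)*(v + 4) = v^4 + 5*v^3/3 - 80*v^2/9 + 20*v/9 + 16/9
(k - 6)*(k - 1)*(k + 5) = k^3 - 2*k^2 - 29*k + 30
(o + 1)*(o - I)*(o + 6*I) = o^3 + o^2 + 5*I*o^2 + 6*o + 5*I*o + 6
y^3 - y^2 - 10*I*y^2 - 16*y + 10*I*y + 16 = (y - 1)*(y - 8*I)*(y - 2*I)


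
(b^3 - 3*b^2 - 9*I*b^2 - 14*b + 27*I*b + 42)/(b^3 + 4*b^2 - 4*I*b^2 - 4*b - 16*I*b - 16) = (b^2 - b*(3 + 7*I) + 21*I)/(b^2 + 2*b*(2 - I) - 8*I)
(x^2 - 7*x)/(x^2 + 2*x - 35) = x*(x - 7)/(x^2 + 2*x - 35)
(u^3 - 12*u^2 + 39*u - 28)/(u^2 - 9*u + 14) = (u^2 - 5*u + 4)/(u - 2)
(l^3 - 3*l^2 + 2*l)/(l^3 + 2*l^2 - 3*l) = (l - 2)/(l + 3)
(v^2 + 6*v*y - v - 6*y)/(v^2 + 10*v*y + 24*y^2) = (v - 1)/(v + 4*y)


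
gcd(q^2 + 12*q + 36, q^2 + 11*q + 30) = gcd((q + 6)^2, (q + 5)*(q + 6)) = q + 6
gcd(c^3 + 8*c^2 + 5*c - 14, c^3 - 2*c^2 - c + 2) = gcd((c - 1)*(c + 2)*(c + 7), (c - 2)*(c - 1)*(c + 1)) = c - 1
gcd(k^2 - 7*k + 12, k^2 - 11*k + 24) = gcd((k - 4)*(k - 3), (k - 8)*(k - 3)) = k - 3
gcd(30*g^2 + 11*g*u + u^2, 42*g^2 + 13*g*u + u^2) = 6*g + u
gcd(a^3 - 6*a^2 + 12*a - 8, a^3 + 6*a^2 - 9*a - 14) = a - 2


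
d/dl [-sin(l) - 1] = -cos(l)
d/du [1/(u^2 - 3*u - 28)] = (3 - 2*u)/(-u^2 + 3*u + 28)^2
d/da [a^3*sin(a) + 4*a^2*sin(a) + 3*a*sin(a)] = a^3*cos(a) + 3*a^2*sin(a) + 4*a^2*cos(a) + 8*a*sin(a) + 3*a*cos(a) + 3*sin(a)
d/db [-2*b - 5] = -2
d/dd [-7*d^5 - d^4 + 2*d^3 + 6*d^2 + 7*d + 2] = -35*d^4 - 4*d^3 + 6*d^2 + 12*d + 7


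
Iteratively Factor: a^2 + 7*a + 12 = (a + 4)*(a + 3)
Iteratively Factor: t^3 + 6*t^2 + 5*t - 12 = (t + 3)*(t^2 + 3*t - 4) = (t - 1)*(t + 3)*(t + 4)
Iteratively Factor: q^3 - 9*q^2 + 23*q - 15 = (q - 1)*(q^2 - 8*q + 15) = (q - 5)*(q - 1)*(q - 3)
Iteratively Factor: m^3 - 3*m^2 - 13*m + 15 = (m - 5)*(m^2 + 2*m - 3) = (m - 5)*(m + 3)*(m - 1)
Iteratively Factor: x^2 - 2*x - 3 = (x - 3)*(x + 1)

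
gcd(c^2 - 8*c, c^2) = c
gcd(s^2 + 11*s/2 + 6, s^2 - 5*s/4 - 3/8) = 1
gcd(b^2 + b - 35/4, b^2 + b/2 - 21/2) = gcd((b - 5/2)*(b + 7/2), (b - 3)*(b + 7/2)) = b + 7/2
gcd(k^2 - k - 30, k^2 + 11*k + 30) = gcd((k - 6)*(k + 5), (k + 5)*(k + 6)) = k + 5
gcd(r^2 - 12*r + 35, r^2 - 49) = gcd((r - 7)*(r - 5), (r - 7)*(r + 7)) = r - 7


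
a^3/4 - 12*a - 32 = (a/4 + 1)*(a - 8)*(a + 4)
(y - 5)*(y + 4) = y^2 - y - 20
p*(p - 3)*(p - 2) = p^3 - 5*p^2 + 6*p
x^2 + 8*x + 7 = (x + 1)*(x + 7)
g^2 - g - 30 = (g - 6)*(g + 5)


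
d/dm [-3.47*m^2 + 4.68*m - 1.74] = 4.68 - 6.94*m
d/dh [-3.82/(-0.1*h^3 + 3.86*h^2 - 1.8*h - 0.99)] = (-1.146*h^2 + 29.4904*h - 6.876)/(0.1*h^3 - 3.86*h^2 + 1.8*h + 0.99)^2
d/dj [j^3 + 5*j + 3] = 3*j^2 + 5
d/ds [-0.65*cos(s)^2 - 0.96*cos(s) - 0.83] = (1.3*cos(s) + 0.96)*sin(s)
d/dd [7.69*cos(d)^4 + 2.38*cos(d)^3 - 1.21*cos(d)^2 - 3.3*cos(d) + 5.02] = (-30.76*cos(d)^3 - 7.14*cos(d)^2 + 2.42*cos(d) + 3.3)*sin(d)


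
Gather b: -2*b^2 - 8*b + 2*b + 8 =-2*b^2 - 6*b + 8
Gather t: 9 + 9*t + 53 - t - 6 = 8*t + 56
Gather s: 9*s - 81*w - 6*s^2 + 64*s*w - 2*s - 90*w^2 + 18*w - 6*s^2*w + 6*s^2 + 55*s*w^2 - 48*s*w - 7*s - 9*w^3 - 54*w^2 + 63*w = -6*s^2*w + s*(55*w^2 + 16*w) - 9*w^3 - 144*w^2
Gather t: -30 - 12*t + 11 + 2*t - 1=-10*t - 20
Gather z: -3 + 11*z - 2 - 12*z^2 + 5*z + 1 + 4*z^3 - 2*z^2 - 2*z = 4*z^3 - 14*z^2 + 14*z - 4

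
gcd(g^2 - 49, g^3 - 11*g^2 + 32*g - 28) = g - 7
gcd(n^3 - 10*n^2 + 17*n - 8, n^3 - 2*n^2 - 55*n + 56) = n^2 - 9*n + 8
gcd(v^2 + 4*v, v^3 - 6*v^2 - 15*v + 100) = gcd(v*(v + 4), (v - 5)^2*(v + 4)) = v + 4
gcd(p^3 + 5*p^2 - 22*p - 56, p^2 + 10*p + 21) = p + 7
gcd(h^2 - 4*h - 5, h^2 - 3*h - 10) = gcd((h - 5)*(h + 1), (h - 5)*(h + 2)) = h - 5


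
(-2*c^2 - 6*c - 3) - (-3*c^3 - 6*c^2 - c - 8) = 3*c^3 + 4*c^2 - 5*c + 5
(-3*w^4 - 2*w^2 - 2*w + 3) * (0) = 0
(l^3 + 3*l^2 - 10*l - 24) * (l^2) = l^5 + 3*l^4 - 10*l^3 - 24*l^2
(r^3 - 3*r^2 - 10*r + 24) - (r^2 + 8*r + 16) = r^3 - 4*r^2 - 18*r + 8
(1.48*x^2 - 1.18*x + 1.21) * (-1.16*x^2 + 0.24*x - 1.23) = -1.7168*x^4 + 1.724*x^3 - 3.5072*x^2 + 1.7418*x - 1.4883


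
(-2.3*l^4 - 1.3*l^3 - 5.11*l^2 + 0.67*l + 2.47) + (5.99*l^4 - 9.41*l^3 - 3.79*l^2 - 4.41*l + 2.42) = 3.69*l^4 - 10.71*l^3 - 8.9*l^2 - 3.74*l + 4.89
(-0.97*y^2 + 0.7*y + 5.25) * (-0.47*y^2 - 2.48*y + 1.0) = 0.4559*y^4 + 2.0766*y^3 - 5.1735*y^2 - 12.32*y + 5.25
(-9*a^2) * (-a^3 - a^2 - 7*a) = 9*a^5 + 9*a^4 + 63*a^3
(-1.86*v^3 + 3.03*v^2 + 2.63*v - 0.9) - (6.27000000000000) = -1.86*v^3 + 3.03*v^2 + 2.63*v - 7.17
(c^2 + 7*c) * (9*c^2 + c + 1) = 9*c^4 + 64*c^3 + 8*c^2 + 7*c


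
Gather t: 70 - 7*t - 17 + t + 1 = 54 - 6*t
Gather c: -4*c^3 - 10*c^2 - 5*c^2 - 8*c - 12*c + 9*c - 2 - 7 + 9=-4*c^3 - 15*c^2 - 11*c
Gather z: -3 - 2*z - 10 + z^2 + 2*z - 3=z^2 - 16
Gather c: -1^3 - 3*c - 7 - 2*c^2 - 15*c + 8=-2*c^2 - 18*c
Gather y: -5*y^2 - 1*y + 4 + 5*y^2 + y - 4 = 0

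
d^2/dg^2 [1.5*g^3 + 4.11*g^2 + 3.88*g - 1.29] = 9.0*g + 8.22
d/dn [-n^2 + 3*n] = 3 - 2*n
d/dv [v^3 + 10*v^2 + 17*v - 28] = 3*v^2 + 20*v + 17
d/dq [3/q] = -3/q^2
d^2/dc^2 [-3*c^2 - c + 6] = -6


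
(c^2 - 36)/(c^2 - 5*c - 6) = (c + 6)/(c + 1)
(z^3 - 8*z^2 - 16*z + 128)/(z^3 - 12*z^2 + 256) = (z - 4)/(z - 8)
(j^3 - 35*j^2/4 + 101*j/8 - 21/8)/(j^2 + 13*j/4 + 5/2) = (8*j^3 - 70*j^2 + 101*j - 21)/(2*(4*j^2 + 13*j + 10))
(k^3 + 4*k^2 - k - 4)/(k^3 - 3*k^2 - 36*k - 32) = (k - 1)/(k - 8)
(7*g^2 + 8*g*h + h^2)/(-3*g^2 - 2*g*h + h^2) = (-7*g - h)/(3*g - h)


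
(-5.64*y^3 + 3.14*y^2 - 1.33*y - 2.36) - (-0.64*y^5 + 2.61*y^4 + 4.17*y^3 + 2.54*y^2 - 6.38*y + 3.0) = 0.64*y^5 - 2.61*y^4 - 9.81*y^3 + 0.6*y^2 + 5.05*y - 5.36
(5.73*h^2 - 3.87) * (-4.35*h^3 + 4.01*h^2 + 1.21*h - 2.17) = -24.9255*h^5 + 22.9773*h^4 + 23.7678*h^3 - 27.9528*h^2 - 4.6827*h + 8.3979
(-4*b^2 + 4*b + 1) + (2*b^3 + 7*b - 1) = 2*b^3 - 4*b^2 + 11*b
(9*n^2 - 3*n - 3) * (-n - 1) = -9*n^3 - 6*n^2 + 6*n + 3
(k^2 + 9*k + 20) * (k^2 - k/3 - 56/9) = k^4 + 26*k^3/3 + 97*k^2/9 - 188*k/3 - 1120/9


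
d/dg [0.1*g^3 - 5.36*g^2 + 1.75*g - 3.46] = 0.3*g^2 - 10.72*g + 1.75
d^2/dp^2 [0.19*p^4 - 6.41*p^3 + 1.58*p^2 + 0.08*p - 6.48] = 2.28*p^2 - 38.46*p + 3.16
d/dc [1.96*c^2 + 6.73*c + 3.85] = 3.92*c + 6.73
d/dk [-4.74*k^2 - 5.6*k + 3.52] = -9.48*k - 5.6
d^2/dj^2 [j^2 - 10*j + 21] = 2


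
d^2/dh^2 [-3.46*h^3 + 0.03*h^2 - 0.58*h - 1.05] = 0.06 - 20.76*h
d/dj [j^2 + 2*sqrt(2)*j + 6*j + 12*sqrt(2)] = 2*j + 2*sqrt(2) + 6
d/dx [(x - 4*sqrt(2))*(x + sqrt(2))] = 2*x - 3*sqrt(2)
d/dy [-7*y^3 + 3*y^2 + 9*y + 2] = -21*y^2 + 6*y + 9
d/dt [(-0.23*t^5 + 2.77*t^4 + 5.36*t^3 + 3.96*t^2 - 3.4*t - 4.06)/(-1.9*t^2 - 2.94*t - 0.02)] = (1.311*t^6 - 7.8212*t^5 - 34.5924*t^4 - 31.7384*t^3 - 18.424*t^2 - 15.5864*t - 11.8684)/(3.61*t^4 + 11.172*t^3 + 8.7196*t^2 + 0.1176*t + 0.0004)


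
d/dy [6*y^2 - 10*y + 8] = 12*y - 10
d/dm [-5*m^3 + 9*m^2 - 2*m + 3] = -15*m^2 + 18*m - 2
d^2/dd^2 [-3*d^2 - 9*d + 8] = -6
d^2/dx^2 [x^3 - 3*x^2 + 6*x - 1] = 6*x - 6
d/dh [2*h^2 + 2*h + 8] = 4*h + 2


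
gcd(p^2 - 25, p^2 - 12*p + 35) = p - 5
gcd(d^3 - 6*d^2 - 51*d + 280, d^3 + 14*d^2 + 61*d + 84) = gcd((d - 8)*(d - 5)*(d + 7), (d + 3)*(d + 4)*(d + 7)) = d + 7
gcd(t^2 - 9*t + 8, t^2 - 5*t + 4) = t - 1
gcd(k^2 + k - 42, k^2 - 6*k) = k - 6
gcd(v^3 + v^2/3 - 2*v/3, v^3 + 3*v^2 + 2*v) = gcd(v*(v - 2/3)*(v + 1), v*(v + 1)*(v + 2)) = v^2 + v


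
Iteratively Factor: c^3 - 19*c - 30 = (c + 3)*(c^2 - 3*c - 10) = (c - 5)*(c + 3)*(c + 2)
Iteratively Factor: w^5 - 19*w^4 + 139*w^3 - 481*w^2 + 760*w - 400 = (w - 1)*(w^4 - 18*w^3 + 121*w^2 - 360*w + 400) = (w - 5)*(w - 1)*(w^3 - 13*w^2 + 56*w - 80) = (w - 5)*(w - 4)*(w - 1)*(w^2 - 9*w + 20) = (w - 5)*(w - 4)^2*(w - 1)*(w - 5)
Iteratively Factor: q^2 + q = (q + 1)*(q)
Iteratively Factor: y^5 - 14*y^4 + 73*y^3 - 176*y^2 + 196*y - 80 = (y - 1)*(y^4 - 13*y^3 + 60*y^2 - 116*y + 80) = (y - 2)*(y - 1)*(y^3 - 11*y^2 + 38*y - 40) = (y - 4)*(y - 2)*(y - 1)*(y^2 - 7*y + 10) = (y - 4)*(y - 2)^2*(y - 1)*(y - 5)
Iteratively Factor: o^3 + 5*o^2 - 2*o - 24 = (o - 2)*(o^2 + 7*o + 12) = (o - 2)*(o + 4)*(o + 3)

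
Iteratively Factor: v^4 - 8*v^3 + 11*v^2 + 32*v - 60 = (v + 2)*(v^3 - 10*v^2 + 31*v - 30) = (v - 2)*(v + 2)*(v^2 - 8*v + 15) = (v - 5)*(v - 2)*(v + 2)*(v - 3)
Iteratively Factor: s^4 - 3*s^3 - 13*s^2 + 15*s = (s + 3)*(s^3 - 6*s^2 + 5*s) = (s - 5)*(s + 3)*(s^2 - s) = s*(s - 5)*(s + 3)*(s - 1)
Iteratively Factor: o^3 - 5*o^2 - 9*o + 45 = (o + 3)*(o^2 - 8*o + 15) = (o - 5)*(o + 3)*(o - 3)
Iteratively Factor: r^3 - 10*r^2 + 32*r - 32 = (r - 4)*(r^2 - 6*r + 8) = (r - 4)*(r - 2)*(r - 4)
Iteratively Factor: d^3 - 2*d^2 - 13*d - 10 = (d + 1)*(d^2 - 3*d - 10) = (d + 1)*(d + 2)*(d - 5)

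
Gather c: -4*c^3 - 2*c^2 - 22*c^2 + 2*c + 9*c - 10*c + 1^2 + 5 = -4*c^3 - 24*c^2 + c + 6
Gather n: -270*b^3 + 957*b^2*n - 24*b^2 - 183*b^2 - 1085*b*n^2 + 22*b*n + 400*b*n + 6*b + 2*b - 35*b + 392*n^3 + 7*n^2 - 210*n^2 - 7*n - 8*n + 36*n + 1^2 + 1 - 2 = -270*b^3 - 207*b^2 - 27*b + 392*n^3 + n^2*(-1085*b - 203) + n*(957*b^2 + 422*b + 21)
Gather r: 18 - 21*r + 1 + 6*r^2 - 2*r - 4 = 6*r^2 - 23*r + 15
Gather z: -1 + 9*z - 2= 9*z - 3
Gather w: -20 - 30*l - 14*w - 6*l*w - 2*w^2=-30*l - 2*w^2 + w*(-6*l - 14) - 20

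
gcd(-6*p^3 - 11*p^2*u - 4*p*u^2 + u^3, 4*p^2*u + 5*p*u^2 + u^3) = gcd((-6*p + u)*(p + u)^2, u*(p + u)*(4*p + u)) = p + u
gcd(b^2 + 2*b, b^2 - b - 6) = b + 2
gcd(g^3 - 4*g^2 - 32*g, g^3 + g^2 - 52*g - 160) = g^2 - 4*g - 32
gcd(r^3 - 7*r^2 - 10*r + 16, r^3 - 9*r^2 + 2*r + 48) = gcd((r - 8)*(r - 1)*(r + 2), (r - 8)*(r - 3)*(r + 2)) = r^2 - 6*r - 16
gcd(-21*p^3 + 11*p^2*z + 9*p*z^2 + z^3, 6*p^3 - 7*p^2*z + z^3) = -3*p^2 + 2*p*z + z^2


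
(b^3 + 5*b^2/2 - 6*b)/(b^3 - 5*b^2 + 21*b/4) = 2*(b + 4)/(2*b - 7)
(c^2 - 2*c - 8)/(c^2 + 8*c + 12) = (c - 4)/(c + 6)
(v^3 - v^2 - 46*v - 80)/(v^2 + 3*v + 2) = (v^2 - 3*v - 40)/(v + 1)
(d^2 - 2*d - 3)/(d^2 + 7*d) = (d^2 - 2*d - 3)/(d*(d + 7))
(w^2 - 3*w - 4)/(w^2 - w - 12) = (w + 1)/(w + 3)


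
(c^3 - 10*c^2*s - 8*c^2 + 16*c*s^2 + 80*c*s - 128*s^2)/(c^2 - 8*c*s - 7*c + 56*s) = (c^2 - 2*c*s - 8*c + 16*s)/(c - 7)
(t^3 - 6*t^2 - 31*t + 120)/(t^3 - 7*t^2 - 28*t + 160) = (t - 3)/(t - 4)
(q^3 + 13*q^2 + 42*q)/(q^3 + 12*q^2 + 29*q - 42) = q/(q - 1)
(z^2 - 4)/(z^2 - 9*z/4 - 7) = 4*(4 - z^2)/(-4*z^2 + 9*z + 28)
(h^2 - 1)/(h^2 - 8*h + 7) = (h + 1)/(h - 7)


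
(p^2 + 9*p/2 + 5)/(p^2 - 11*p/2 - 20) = (p + 2)/(p - 8)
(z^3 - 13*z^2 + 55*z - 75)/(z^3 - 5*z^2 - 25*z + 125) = (z - 3)/(z + 5)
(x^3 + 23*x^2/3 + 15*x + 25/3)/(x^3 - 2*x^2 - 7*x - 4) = (3*x^2 + 20*x + 25)/(3*(x^2 - 3*x - 4))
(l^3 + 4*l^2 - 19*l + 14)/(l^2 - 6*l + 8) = (l^2 + 6*l - 7)/(l - 4)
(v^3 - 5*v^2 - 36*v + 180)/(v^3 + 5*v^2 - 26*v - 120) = (v - 6)/(v + 4)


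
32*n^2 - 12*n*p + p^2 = (-8*n + p)*(-4*n + p)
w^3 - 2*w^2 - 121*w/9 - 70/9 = (w - 5)*(w + 2/3)*(w + 7/3)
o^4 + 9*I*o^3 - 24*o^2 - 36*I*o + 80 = (o - 2)*(o + 2)*(o + 4*I)*(o + 5*I)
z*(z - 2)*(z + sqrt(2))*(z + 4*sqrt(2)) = z^4 - 2*z^3 + 5*sqrt(2)*z^3 - 10*sqrt(2)*z^2 + 8*z^2 - 16*z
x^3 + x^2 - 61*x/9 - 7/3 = (x - 7/3)*(x + 1/3)*(x + 3)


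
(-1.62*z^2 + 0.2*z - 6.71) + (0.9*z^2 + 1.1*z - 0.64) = -0.72*z^2 + 1.3*z - 7.35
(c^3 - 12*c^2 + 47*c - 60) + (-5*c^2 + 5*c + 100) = c^3 - 17*c^2 + 52*c + 40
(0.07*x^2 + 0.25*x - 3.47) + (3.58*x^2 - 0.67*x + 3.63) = 3.65*x^2 - 0.42*x + 0.16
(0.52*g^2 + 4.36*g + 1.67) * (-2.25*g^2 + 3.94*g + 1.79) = -1.17*g^4 - 7.7612*g^3 + 14.3517*g^2 + 14.3842*g + 2.9893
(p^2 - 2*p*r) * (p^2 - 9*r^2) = p^4 - 2*p^3*r - 9*p^2*r^2 + 18*p*r^3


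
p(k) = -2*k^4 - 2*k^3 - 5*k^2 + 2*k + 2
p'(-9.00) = 5438.00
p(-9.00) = -12085.00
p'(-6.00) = 1574.00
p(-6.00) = -2350.00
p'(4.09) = -686.61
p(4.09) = -769.96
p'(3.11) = -327.77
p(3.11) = -287.40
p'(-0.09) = 2.86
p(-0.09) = 1.78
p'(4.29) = -782.95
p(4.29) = -916.77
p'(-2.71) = 144.26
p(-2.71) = -108.21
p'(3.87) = -590.25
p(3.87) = -629.68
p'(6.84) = -2907.22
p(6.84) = -5236.06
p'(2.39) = -165.39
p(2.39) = -114.34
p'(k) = -8*k^3 - 6*k^2 - 10*k + 2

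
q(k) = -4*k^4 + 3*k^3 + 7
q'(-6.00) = 3780.00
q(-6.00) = -5825.00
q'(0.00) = 0.00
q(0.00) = 7.00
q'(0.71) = -1.19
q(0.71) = 7.06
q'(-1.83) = 128.20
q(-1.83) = -56.25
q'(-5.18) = 2465.36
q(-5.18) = -3289.89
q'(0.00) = 0.00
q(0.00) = 7.00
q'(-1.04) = 27.73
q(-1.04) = -1.05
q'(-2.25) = 227.81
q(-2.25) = -129.69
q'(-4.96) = 2173.80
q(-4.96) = -2780.03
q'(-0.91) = 19.51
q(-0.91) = 2.00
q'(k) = -16*k^3 + 9*k^2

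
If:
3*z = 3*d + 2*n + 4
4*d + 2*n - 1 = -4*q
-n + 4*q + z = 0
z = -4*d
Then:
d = -14/29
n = 47/29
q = -9/116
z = 56/29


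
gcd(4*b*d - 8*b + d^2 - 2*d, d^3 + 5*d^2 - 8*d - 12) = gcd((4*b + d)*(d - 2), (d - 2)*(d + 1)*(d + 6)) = d - 2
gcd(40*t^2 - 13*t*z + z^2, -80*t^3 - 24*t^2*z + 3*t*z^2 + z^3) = -5*t + z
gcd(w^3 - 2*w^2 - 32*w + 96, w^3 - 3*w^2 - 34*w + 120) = w^2 + 2*w - 24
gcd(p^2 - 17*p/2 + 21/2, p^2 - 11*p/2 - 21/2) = p - 7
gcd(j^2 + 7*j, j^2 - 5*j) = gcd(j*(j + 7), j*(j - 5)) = j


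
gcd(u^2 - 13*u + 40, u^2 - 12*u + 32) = u - 8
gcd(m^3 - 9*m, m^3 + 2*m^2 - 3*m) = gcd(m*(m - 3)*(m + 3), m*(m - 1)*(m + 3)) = m^2 + 3*m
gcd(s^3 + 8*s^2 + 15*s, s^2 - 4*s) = s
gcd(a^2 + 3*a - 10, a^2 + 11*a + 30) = a + 5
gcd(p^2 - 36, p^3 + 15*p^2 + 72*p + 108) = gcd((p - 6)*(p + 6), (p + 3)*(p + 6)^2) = p + 6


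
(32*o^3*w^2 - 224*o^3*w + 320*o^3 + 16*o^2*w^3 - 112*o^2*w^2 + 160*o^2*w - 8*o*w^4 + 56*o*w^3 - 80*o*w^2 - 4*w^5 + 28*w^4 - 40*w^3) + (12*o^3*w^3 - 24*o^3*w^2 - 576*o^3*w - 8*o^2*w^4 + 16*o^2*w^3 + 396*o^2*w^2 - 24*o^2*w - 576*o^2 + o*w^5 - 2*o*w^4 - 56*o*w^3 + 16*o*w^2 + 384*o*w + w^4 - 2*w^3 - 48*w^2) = 12*o^3*w^3 + 8*o^3*w^2 - 800*o^3*w + 320*o^3 - 8*o^2*w^4 + 32*o^2*w^3 + 284*o^2*w^2 + 136*o^2*w - 576*o^2 + o*w^5 - 10*o*w^4 - 64*o*w^2 + 384*o*w - 4*w^5 + 29*w^4 - 42*w^3 - 48*w^2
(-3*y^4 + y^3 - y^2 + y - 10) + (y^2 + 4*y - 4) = -3*y^4 + y^3 + 5*y - 14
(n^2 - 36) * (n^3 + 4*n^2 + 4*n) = n^5 + 4*n^4 - 32*n^3 - 144*n^2 - 144*n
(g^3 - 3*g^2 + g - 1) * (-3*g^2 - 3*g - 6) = -3*g^5 + 6*g^4 + 18*g^2 - 3*g + 6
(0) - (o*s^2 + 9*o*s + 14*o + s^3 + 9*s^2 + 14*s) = -o*s^2 - 9*o*s - 14*o - s^3 - 9*s^2 - 14*s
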